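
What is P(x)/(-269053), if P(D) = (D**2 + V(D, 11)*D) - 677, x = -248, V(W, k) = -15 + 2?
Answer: -64051/269053 ≈ -0.23806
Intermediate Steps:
V(W, k) = -13
P(D) = -677 + D**2 - 13*D (P(D) = (D**2 - 13*D) - 677 = -677 + D**2 - 13*D)
P(x)/(-269053) = (-677 + (-248)**2 - 13*(-248))/(-269053) = (-677 + 61504 + 3224)*(-1/269053) = 64051*(-1/269053) = -64051/269053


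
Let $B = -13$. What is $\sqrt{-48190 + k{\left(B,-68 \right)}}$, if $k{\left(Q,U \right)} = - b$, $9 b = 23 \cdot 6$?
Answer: $\frac{2 i \sqrt{108462}}{3} \approx 219.56 i$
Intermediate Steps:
$b = \frac{46}{3}$ ($b = \frac{23 \cdot 6}{9} = \frac{1}{9} \cdot 138 = \frac{46}{3} \approx 15.333$)
$k{\left(Q,U \right)} = - \frac{46}{3}$ ($k{\left(Q,U \right)} = \left(-1\right) \frac{46}{3} = - \frac{46}{3}$)
$\sqrt{-48190 + k{\left(B,-68 \right)}} = \sqrt{-48190 - \frac{46}{3}} = \sqrt{- \frac{144616}{3}} = \frac{2 i \sqrt{108462}}{3}$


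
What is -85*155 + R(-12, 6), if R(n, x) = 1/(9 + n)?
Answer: -39526/3 ≈ -13175.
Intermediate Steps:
-85*155 + R(-12, 6) = -85*155 + 1/(9 - 12) = -13175 + 1/(-3) = -13175 - 1/3 = -39526/3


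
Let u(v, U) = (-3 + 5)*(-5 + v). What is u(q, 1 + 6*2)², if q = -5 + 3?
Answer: 196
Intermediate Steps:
q = -2
u(v, U) = -10 + 2*v (u(v, U) = 2*(-5 + v) = -10 + 2*v)
u(q, 1 + 6*2)² = (-10 + 2*(-2))² = (-10 - 4)² = (-14)² = 196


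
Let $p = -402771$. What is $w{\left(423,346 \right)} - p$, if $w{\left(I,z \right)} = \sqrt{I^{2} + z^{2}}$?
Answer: $402771 + \sqrt{298645} \approx 4.0332 \cdot 10^{5}$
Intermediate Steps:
$w{\left(423,346 \right)} - p = \sqrt{423^{2} + 346^{2}} - -402771 = \sqrt{178929 + 119716} + 402771 = \sqrt{298645} + 402771 = 402771 + \sqrt{298645}$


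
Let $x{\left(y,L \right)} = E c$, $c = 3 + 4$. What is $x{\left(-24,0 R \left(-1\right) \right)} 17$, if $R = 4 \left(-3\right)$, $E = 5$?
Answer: $595$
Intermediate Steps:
$c = 7$
$R = -12$
$x{\left(y,L \right)} = 35$ ($x{\left(y,L \right)} = 5 \cdot 7 = 35$)
$x{\left(-24,0 R \left(-1\right) \right)} 17 = 35 \cdot 17 = 595$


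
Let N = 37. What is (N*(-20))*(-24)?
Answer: 17760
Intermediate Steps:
(N*(-20))*(-24) = (37*(-20))*(-24) = -740*(-24) = 17760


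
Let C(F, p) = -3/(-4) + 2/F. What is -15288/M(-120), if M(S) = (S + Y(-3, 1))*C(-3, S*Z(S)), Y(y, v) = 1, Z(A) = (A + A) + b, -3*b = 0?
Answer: 26208/17 ≈ 1541.6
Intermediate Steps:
b = 0 (b = -⅓*0 = 0)
Z(A) = 2*A (Z(A) = (A + A) + 0 = 2*A + 0 = 2*A)
C(F, p) = ¾ + 2/F (C(F, p) = -3*(-¼) + 2/F = ¾ + 2/F)
M(S) = 1/12 + S/12 (M(S) = (S + 1)*(¾ + 2/(-3)) = (1 + S)*(¾ + 2*(-⅓)) = (1 + S)*(¾ - ⅔) = (1 + S)*(1/12) = 1/12 + S/12)
-15288/M(-120) = -15288/(1/12 + (1/12)*(-120)) = -15288/(1/12 - 10) = -15288/(-119/12) = -15288*(-12/119) = 26208/17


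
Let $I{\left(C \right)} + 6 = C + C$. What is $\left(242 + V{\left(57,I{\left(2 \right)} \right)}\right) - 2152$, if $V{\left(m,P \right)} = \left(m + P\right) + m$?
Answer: $-1798$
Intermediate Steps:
$I{\left(C \right)} = -6 + 2 C$ ($I{\left(C \right)} = -6 + \left(C + C\right) = -6 + 2 C$)
$V{\left(m,P \right)} = P + 2 m$ ($V{\left(m,P \right)} = \left(P + m\right) + m = P + 2 m$)
$\left(242 + V{\left(57,I{\left(2 \right)} \right)}\right) - 2152 = \left(242 + \left(\left(-6 + 2 \cdot 2\right) + 2 \cdot 57\right)\right) - 2152 = \left(242 + \left(\left(-6 + 4\right) + 114\right)\right) - 2152 = \left(242 + \left(-2 + 114\right)\right) - 2152 = \left(242 + 112\right) - 2152 = 354 - 2152 = -1798$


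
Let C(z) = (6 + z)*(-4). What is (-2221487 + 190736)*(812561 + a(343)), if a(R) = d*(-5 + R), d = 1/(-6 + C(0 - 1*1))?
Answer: -1650082663548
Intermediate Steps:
C(z) = -24 - 4*z
d = -1/26 (d = 1/(-6 + (-24 - 4*(0 - 1*1))) = 1/(-6 + (-24 - 4*(0 - 1))) = 1/(-6 + (-24 - 4*(-1))) = 1/(-6 + (-24 + 4)) = 1/(-6 - 20) = 1/(-26) = -1/26 ≈ -0.038462)
a(R) = 5/26 - R/26 (a(R) = -(-5 + R)/26 = 5/26 - R/26)
(-2221487 + 190736)*(812561 + a(343)) = (-2221487 + 190736)*(812561 + (5/26 - 1/26*343)) = -2030751*(812561 + (5/26 - 343/26)) = -2030751*(812561 - 13) = -2030751*812548 = -1650082663548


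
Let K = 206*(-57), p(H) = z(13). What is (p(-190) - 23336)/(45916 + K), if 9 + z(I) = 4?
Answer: -23341/34174 ≈ -0.68300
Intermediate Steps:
z(I) = -5 (z(I) = -9 + 4 = -5)
p(H) = -5
K = -11742
(p(-190) - 23336)/(45916 + K) = (-5 - 23336)/(45916 - 11742) = -23341/34174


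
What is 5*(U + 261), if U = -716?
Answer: -2275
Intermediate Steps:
5*(U + 261) = 5*(-716 + 261) = 5*(-455) = -2275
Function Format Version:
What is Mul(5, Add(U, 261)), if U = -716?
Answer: -2275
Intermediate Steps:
Mul(5, Add(U, 261)) = Mul(5, Add(-716, 261)) = Mul(5, -455) = -2275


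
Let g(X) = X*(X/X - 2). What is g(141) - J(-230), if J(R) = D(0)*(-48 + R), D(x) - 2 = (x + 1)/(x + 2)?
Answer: 554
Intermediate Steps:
D(x) = 2 + (1 + x)/(2 + x) (D(x) = 2 + (x + 1)/(x + 2) = 2 + (1 + x)/(2 + x))
J(R) = -120 + 5*R/2 (J(R) = ((5 + 3*0)/(2 + 0))*(-48 + R) = ((5 + 0)/2)*(-48 + R) = ((½)*5)*(-48 + R) = 5*(-48 + R)/2 = -120 + 5*R/2)
g(X) = -X (g(X) = X*(1 - 2) = X*(-1) = -X)
g(141) - J(-230) = -1*141 - (-120 + (5/2)*(-230)) = -141 - (-120 - 575) = -141 - 1*(-695) = -141 + 695 = 554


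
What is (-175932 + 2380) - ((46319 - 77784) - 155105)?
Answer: 13018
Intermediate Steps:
(-175932 + 2380) - ((46319 - 77784) - 155105) = -173552 - (-31465 - 155105) = -173552 - 1*(-186570) = -173552 + 186570 = 13018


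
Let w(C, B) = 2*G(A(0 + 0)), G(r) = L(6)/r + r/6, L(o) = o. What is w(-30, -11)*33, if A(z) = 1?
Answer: 407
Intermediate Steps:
G(r) = 6/r + r/6
w(C, B) = 37/3 (w(C, B) = 2*(6/1 + (⅙)*1) = 2*(6*1 + ⅙) = 2*(6 + ⅙) = 2*(37/6) = 37/3)
w(-30, -11)*33 = (37/3)*33 = 407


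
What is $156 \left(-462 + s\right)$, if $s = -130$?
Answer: $-92352$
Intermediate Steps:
$156 \left(-462 + s\right) = 156 \left(-462 - 130\right) = 156 \left(-592\right) = -92352$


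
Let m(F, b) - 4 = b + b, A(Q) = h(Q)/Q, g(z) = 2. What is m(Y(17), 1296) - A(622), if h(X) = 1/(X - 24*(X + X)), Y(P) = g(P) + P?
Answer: 47204490609/18183548 ≈ 2596.0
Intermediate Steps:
Y(P) = 2 + P
h(X) = -1/(47*X) (h(X) = 1/(X - 48*X) = 1/(-47*X) = -1/(47*X))
A(Q) = -1/(47*Q**2) (A(Q) = (-1/(47*Q))/Q = -1/(47*Q**2))
m(F, b) = 4 + 2*b (m(F, b) = 4 + (b + b) = 4 + 2*b)
m(Y(17), 1296) - A(622) = (4 + 2*1296) - (-1)/(47*622**2) = (4 + 2592) - (-1)/(47*386884) = 2596 - 1*(-1/18183548) = 2596 + 1/18183548 = 47204490609/18183548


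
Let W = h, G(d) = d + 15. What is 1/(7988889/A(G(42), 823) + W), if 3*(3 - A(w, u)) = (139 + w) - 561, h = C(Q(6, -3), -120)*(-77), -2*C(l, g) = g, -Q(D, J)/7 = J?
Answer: 374/22238787 ≈ 1.6817e-5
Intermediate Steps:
G(d) = 15 + d
Q(D, J) = -7*J
C(l, g) = -g/2
h = -4620 (h = -1/2*(-120)*(-77) = 60*(-77) = -4620)
A(w, u) = 431/3 - w/3 (A(w, u) = 3 - ((139 + w) - 561)/3 = 3 - (-422 + w)/3 = 3 + (422/3 - w/3) = 431/3 - w/3)
W = -4620
1/(7988889/A(G(42), 823) + W) = 1/(7988889/(431/3 - (15 + 42)/3) - 4620) = 1/(7988889/(431/3 - 1/3*57) - 4620) = 1/(7988889/(431/3 - 19) - 4620) = 1/(7988889/(374/3) - 4620) = 1/(7988889*(3/374) - 4620) = 1/(23966667/374 - 4620) = 1/(22238787/374) = 374/22238787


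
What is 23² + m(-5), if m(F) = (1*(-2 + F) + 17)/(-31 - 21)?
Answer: 13749/26 ≈ 528.81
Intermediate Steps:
m(F) = -15/52 - F/52 (m(F) = ((-2 + F) + 17)/(-52) = (15 + F)*(-1/52) = -15/52 - F/52)
23² + m(-5) = 23² + (-15/52 - 1/52*(-5)) = 529 + (-15/52 + 5/52) = 529 - 5/26 = 13749/26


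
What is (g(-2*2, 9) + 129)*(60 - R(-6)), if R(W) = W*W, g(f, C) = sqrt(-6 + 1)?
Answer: 3096 + 24*I*sqrt(5) ≈ 3096.0 + 53.666*I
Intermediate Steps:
g(f, C) = I*sqrt(5) (g(f, C) = sqrt(-5) = I*sqrt(5))
R(W) = W**2
(g(-2*2, 9) + 129)*(60 - R(-6)) = (I*sqrt(5) + 129)*(60 - 1*(-6)**2) = (129 + I*sqrt(5))*(60 - 1*36) = (129 + I*sqrt(5))*(60 - 36) = (129 + I*sqrt(5))*24 = 3096 + 24*I*sqrt(5)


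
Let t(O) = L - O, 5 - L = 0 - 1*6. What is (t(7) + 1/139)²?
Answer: 310249/19321 ≈ 16.058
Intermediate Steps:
L = 11 (L = 5 - (0 - 1*6) = 5 - (0 - 6) = 5 - 1*(-6) = 5 + 6 = 11)
t(O) = 11 - O
(t(7) + 1/139)² = ((11 - 1*7) + 1/139)² = ((11 - 7) + 1/139)² = (4 + 1/139)² = (557/139)² = 310249/19321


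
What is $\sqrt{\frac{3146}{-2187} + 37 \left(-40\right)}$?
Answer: $\frac{i \sqrt{9719718}}{81} \approx 38.489 i$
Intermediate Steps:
$\sqrt{\frac{3146}{-2187} + 37 \left(-40\right)} = \sqrt{3146 \left(- \frac{1}{2187}\right) - 1480} = \sqrt{- \frac{3146}{2187} - 1480} = \sqrt{- \frac{3239906}{2187}} = \frac{i \sqrt{9719718}}{81}$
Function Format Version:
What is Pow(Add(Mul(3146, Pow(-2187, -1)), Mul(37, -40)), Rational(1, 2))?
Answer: Mul(Rational(1, 81), I, Pow(9719718, Rational(1, 2))) ≈ Mul(38.489, I)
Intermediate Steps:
Pow(Add(Mul(3146, Pow(-2187, -1)), Mul(37, -40)), Rational(1, 2)) = Pow(Add(Mul(3146, Rational(-1, 2187)), -1480), Rational(1, 2)) = Pow(Add(Rational(-3146, 2187), -1480), Rational(1, 2)) = Pow(Rational(-3239906, 2187), Rational(1, 2)) = Mul(Rational(1, 81), I, Pow(9719718, Rational(1, 2)))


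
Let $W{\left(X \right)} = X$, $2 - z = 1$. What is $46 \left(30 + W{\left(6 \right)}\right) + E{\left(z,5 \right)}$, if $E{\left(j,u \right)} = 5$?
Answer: $1661$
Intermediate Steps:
$z = 1$ ($z = 2 - 1 = 1$)
$46 \left(30 + W{\left(6 \right)}\right) + E{\left(z,5 \right)} = 46 \left(30 + 6\right) + 5 = 46 \cdot 36 + 5 = 1656 + 5 = 1661$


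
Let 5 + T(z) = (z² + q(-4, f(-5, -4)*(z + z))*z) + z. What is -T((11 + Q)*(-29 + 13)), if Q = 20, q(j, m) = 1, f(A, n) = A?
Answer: -245019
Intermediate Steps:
T(z) = -5 + z² + 2*z (T(z) = -5 + ((z² + 1*z) + z) = -5 + ((z² + z) + z) = -5 + ((z + z²) + z) = -5 + (z² + 2*z) = -5 + z² + 2*z)
-T((11 + Q)*(-29 + 13)) = -(-5 + ((11 + 20)*(-29 + 13))² + 2*((11 + 20)*(-29 + 13))) = -(-5 + (31*(-16))² + 2*(31*(-16))) = -(-5 + (-496)² + 2*(-496)) = -(-5 + 246016 - 992) = -1*245019 = -245019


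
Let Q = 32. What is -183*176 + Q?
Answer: -32176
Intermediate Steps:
-183*176 + Q = -183*176 + 32 = -32208 + 32 = -32176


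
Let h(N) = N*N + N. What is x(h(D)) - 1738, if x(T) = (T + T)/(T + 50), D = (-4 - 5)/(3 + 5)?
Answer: -5577224/3209 ≈ -1738.0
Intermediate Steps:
D = -9/8 ≈ -1.1250
h(N) = N + N² (h(N) = N² + N = N + N²)
x(T) = 2*T/(50 + T) (x(T) = (2*T)/(50 + T) = 2*T/(50 + T))
x(h(D)) - 1738 = 2*(-9*(1 - 9/8)/8)/(50 - 9*(1 - 9/8)/8) - 1738 = 2*(-9/8*(-⅛))/(50 - 9/8*(-⅛)) - 1738 = 2*(9/64)/(50 + 9/64) - 1738 = 2*(9/64)/(3209/64) - 1738 = 2*(9/64)*(64/3209) - 1738 = 18/3209 - 1738 = -5577224/3209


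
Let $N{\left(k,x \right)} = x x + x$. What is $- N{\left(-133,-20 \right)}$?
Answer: $-380$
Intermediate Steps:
$N{\left(k,x \right)} = x + x^{2}$ ($N{\left(k,x \right)} = x^{2} + x = x + x^{2}$)
$- N{\left(-133,-20 \right)} = - \left(-20\right) \left(1 - 20\right) = - \left(-20\right) \left(-19\right) = \left(-1\right) 380 = -380$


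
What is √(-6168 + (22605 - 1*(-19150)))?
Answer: √35587 ≈ 188.65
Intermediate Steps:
√(-6168 + (22605 - 1*(-19150))) = √(-6168 + (22605 + 19150)) = √(-6168 + 41755) = √35587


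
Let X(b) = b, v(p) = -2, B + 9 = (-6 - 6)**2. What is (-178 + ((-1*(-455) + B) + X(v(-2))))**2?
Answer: 168100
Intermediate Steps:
B = 135 (B = -9 + (-6 - 6)**2 = -9 + (-12)**2 = -9 + 144 = 135)
(-178 + ((-1*(-455) + B) + X(v(-2))))**2 = (-178 + ((-1*(-455) + 135) - 2))**2 = (-178 + ((455 + 135) - 2))**2 = (-178 + (590 - 2))**2 = (-178 + 588)**2 = 410**2 = 168100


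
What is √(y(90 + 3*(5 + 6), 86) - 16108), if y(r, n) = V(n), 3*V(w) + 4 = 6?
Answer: I*√144966/3 ≈ 126.91*I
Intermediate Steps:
V(w) = ⅔ (V(w) = -4/3 + (⅓)*6 = -4/3 + 2 = ⅔)
y(r, n) = ⅔
√(y(90 + 3*(5 + 6), 86) - 16108) = √(⅔ - 16108) = √(-48322/3) = I*√144966/3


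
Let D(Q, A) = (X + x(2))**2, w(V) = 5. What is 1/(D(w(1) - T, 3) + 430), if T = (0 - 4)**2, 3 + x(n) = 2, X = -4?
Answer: 1/455 ≈ 0.0021978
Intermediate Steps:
x(n) = -1 (x(n) = -3 + 2 = -1)
T = 16 (T = (-4)**2 = 16)
D(Q, A) = 25 (D(Q, A) = (-4 - 1)**2 = (-5)**2 = 25)
1/(D(w(1) - T, 3) + 430) = 1/(25 + 430) = 1/455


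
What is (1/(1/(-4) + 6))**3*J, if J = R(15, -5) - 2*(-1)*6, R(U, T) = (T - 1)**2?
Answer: 3072/12167 ≈ 0.25249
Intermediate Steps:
R(U, T) = (-1 + T)**2
J = 48 (J = (-1 - 5)**2 - 2*(-1)*6 = (-6)**2 - (-2)*6 = 36 - 1*(-12) = 36 + 12 = 48)
(1/(1/(-4) + 6))**3*J = (1/(1/(-4) + 6))**3*48 = (1/(-1/4 + 6))**3*48 = (1/(23/4))**3*48 = (4/23)**3*48 = (64/12167)*48 = 3072/12167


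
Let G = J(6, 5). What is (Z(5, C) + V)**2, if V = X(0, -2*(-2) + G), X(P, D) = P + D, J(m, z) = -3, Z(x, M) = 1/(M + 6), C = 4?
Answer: 121/100 ≈ 1.2100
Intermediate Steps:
Z(x, M) = 1/(6 + M)
G = -3
X(P, D) = D + P
V = 1 (V = (-2*(-2) - 3) + 0 = (4 - 3) + 0 = 1 + 0 = 1)
(Z(5, C) + V)**2 = (1/(6 + 4) + 1)**2 = (1/10 + 1)**2 = (11/10)**2 = 121/100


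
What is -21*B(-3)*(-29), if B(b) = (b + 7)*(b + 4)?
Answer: 2436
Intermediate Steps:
B(b) = (4 + b)*(7 + b) (B(b) = (7 + b)*(4 + b) = (4 + b)*(7 + b))
-21*B(-3)*(-29) = -21*(28 + (-3)² + 11*(-3))*(-29) = -21*(28 + 9 - 33)*(-29) = -21*4*(-29) = -84*(-29) = 2436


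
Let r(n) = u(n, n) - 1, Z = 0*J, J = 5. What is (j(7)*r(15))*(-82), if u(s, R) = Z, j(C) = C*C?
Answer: 4018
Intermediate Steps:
j(C) = C²
Z = 0 (Z = 0*5 = 0)
u(s, R) = 0
r(n) = -1 (r(n) = 0 - 1 = -1)
(j(7)*r(15))*(-82) = (7²*(-1))*(-82) = (49*(-1))*(-82) = -49*(-82) = 4018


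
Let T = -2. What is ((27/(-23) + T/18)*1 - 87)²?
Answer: 333975625/42849 ≈ 7794.2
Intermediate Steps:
((27/(-23) + T/18)*1 - 87)² = ((27/(-23) - 2/18)*1 - 87)² = ((27*(-1/23) - 2*1/18)*1 - 87)² = ((-27/23 - ⅑)*1 - 87)² = (-266/207*1 - 87)² = (-266/207 - 87)² = (-18275/207)² = 333975625/42849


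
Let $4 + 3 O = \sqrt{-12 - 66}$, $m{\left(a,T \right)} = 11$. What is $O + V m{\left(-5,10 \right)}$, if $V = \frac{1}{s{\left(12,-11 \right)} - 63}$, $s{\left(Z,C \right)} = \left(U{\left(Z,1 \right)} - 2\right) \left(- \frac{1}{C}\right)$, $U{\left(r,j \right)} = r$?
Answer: $- \frac{3095}{2049} + \frac{i \sqrt{78}}{3} \approx -1.5105 + 2.9439 i$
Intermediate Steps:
$s{\left(Z,C \right)} = - \frac{-2 + Z}{C}$ ($s{\left(Z,C \right)} = \left(Z - 2\right) \left(- \frac{1}{C}\right) = \left(-2 + Z\right) \left(- \frac{1}{C}\right) = - \frac{-2 + Z}{C}$)
$O = - \frac{4}{3} + \frac{i \sqrt{78}}{3}$ ($O = - \frac{4}{3} + \frac{\sqrt{-12 - 66}}{3} = - \frac{4}{3} + \frac{\sqrt{-78}}{3} = - \frac{4}{3} + \frac{i \sqrt{78}}{3} \approx -1.3333 + 2.9439 i$)
$V = - \frac{11}{683}$ ($V = \frac{1}{\frac{2 - 12}{-11} - 63} = \frac{1}{- \frac{2 - 12}{11} - 63} = \frac{1}{\left(- \frac{1}{11}\right) \left(-10\right) - 63} = \frac{1}{\frac{10}{11} - 63} = \frac{1}{- \frac{683}{11}} = - \frac{11}{683} \approx -0.016105$)
$O + V m{\left(-5,10 \right)} = \left(- \frac{4}{3} + \frac{i \sqrt{78}}{3}\right) - \frac{121}{683} = - \frac{3095}{2049} + \frac{i \sqrt{78}}{3}$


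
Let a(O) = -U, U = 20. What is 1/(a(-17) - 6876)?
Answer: -1/6896 ≈ -0.00014501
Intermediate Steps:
a(O) = -20 (a(O) = -1*20 = -20)
1/(a(-17) - 6876) = 1/(-20 - 6876) = 1/(-6896) = -1/6896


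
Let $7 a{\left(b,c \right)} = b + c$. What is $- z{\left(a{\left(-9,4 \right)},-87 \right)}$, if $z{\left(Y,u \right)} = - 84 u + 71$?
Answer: $-7379$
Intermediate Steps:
$a{\left(b,c \right)} = \frac{b}{7} + \frac{c}{7}$ ($a{\left(b,c \right)} = \frac{b + c}{7} = \frac{b}{7} + \frac{c}{7}$)
$z{\left(Y,u \right)} = 71 - 84 u$
$- z{\left(a{\left(-9,4 \right)},-87 \right)} = - (71 - -7308) = - (71 + 7308) = \left(-1\right) 7379 = -7379$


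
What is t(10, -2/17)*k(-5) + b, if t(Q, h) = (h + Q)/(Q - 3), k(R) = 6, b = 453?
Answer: 7845/17 ≈ 461.47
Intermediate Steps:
t(Q, h) = (Q + h)/(-3 + Q)
t(10, -2/17)*k(-5) + b = ((10 - 2/17)/(-3 + 10))*6 + 453 = ((10 - 2*1/17)/7)*6 + 453 = ((10 - 2/17)/7)*6 + 453 = ((⅐)*(168/17))*6 + 453 = (24/17)*6 + 453 = 144/17 + 453 = 7845/17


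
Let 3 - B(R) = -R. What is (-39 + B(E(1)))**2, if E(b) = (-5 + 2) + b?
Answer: 1444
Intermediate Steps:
E(b) = -3 + b
B(R) = 3 + R (B(R) = 3 - (-1)*R = 3 + R)
(-39 + B(E(1)))**2 = (-39 + (3 + (-3 + 1)))**2 = (-39 + (3 - 2))**2 = (-39 + 1)**2 = (-38)**2 = 1444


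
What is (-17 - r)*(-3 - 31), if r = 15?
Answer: 1088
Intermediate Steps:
(-17 - r)*(-3 - 31) = (-17 - 1*15)*(-3 - 31) = (-17 - 15)*(-34) = -32*(-34) = 1088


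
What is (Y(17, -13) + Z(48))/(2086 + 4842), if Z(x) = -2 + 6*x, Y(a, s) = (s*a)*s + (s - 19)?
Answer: 3127/6928 ≈ 0.45136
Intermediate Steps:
Y(a, s) = -19 + s + a*s**2 (Y(a, s) = (a*s)*s + (-19 + s) = a*s**2 + (-19 + s) = -19 + s + a*s**2)
(Y(17, -13) + Z(48))/(2086 + 4842) = ((-19 - 13 + 17*(-13)**2) + (-2 + 6*48))/(2086 + 4842) = ((-19 - 13 + 17*169) + (-2 + 288))/6928 = ((-19 - 13 + 2873) + 286)*(1/6928) = (2841 + 286)*(1/6928) = 3127*(1/6928) = 3127/6928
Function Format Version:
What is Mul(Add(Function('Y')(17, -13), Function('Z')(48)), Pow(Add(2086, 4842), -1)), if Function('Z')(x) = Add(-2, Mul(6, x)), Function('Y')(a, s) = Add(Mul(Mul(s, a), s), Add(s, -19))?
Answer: Rational(3127, 6928) ≈ 0.45136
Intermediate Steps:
Function('Y')(a, s) = Add(-19, s, Mul(a, Pow(s, 2))) (Function('Y')(a, s) = Add(Mul(Mul(a, s), s), Add(-19, s)) = Add(Mul(a, Pow(s, 2)), Add(-19, s)) = Add(-19, s, Mul(a, Pow(s, 2))))
Mul(Add(Function('Y')(17, -13), Function('Z')(48)), Pow(Add(2086, 4842), -1)) = Mul(Add(Add(-19, -13, Mul(17, Pow(-13, 2))), Add(-2, Mul(6, 48))), Pow(Add(2086, 4842), -1)) = Mul(Add(Add(-19, -13, Mul(17, 169)), Add(-2, 288)), Pow(6928, -1)) = Mul(Add(Add(-19, -13, 2873), 286), Rational(1, 6928)) = Mul(Add(2841, 286), Rational(1, 6928)) = Mul(3127, Rational(1, 6928)) = Rational(3127, 6928)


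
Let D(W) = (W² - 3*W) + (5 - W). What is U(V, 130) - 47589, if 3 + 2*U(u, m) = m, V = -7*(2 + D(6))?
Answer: -95051/2 ≈ -47526.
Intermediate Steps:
D(W) = 5 + W² - 4*W
V = -133 (V = -7*(2 + (5 + 6² - 4*6)) = -7*(2 + (5 + 36 - 24)) = -7*(2 + 17) = -7*19 = -133)
U(u, m) = -3/2 + m/2
U(V, 130) - 47589 = (-3/2 + (½)*130) - 47589 = (-3/2 + 65) - 47589 = 127/2 - 47589 = -95051/2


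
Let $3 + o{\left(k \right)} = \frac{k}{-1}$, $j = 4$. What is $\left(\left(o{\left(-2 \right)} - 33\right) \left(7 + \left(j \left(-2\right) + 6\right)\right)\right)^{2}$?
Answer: $28900$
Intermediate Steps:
$o{\left(k \right)} = -3 - k$ ($o{\left(k \right)} = -3 + \frac{k}{-1} = -3 + k \left(-1\right) = -3 - k$)
$\left(\left(o{\left(-2 \right)} - 33\right) \left(7 + \left(j \left(-2\right) + 6\right)\right)\right)^{2} = \left(\left(\left(-3 - -2\right) - 33\right) \left(7 + \left(4 \left(-2\right) + 6\right)\right)\right)^{2} = \left(\left(\left(-3 + 2\right) - 33\right) \left(7 + \left(-8 + 6\right)\right)\right)^{2} = \left(\left(-1 - 33\right) \left(7 - 2\right)\right)^{2} = \left(\left(-34\right) 5\right)^{2} = \left(-170\right)^{2} = 28900$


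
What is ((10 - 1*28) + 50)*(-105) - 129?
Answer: -3489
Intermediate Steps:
((10 - 1*28) + 50)*(-105) - 129 = ((10 - 28) + 50)*(-105) - 129 = (-18 + 50)*(-105) - 129 = 32*(-105) - 129 = -3360 - 129 = -3489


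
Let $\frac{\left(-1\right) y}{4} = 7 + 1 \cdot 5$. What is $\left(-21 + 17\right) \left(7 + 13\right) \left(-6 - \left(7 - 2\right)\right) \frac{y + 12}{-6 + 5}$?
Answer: $31680$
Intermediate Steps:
$y = -48$ ($y = - 4 \left(7 + 1 \cdot 5\right) = - 4 \left(7 + 5\right) = \left(-4\right) 12 = -48$)
$\left(-21 + 17\right) \left(7 + 13\right) \left(-6 - \left(7 - 2\right)\right) \frac{y + 12}{-6 + 5} = \left(-21 + 17\right) \left(7 + 13\right) \left(-6 - \left(7 - 2\right)\right) \frac{-48 + 12}{-6 + 5} = \left(-4\right) 20 \left(-6 - 5\right) \left(- \frac{36}{-1}\right) = - 80 \left(-6 - 5\right) \left(\left(-36\right) \left(-1\right)\right) = \left(-80\right) \left(-11\right) 36 = 880 \cdot 36 = 31680$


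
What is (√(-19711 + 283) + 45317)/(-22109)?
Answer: -45317/22109 - 2*I*√4857/22109 ≈ -2.0497 - 0.0063044*I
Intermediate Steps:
(√(-19711 + 283) + 45317)/(-22109) = (√(-19428) + 45317)*(-1/22109) = (2*I*√4857 + 45317)*(-1/22109) = (45317 + 2*I*√4857)*(-1/22109) = -45317/22109 - 2*I*√4857/22109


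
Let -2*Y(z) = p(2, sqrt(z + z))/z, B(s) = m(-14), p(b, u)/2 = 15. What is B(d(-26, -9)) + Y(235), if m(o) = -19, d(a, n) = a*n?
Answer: -896/47 ≈ -19.064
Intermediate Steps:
p(b, u) = 30 (p(b, u) = 2*15 = 30)
B(s) = -19
Y(z) = -15/z
B(d(-26, -9)) + Y(235) = -19 - 15/235 = -19 - 15*1/235 = -19 - 3/47 = -896/47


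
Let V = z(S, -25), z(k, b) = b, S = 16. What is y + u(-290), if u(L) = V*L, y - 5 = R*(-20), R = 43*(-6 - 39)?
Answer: 45955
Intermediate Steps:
R = -1935 (R = 43*(-45) = -1935)
V = -25
y = 38705 (y = 5 - 1935*(-20) = 5 + 38700 = 38705)
u(L) = -25*L
y + u(-290) = 38705 - 25*(-290) = 38705 + 7250 = 45955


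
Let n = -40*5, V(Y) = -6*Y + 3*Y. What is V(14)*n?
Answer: 8400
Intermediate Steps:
V(Y) = -3*Y
n = -200
V(14)*n = -3*14*(-200) = -42*(-200) = 8400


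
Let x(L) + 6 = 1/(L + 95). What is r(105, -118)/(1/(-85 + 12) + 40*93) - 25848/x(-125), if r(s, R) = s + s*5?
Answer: 210586035150/49152179 ≈ 4284.4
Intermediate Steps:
r(s, R) = 6*s (r(s, R) = s + 5*s = 6*s)
x(L) = -6 + 1/(95 + L) (x(L) = -6 + 1/(L + 95) = -6 + 1/(95 + L))
r(105, -118)/(1/(-85 + 12) + 40*93) - 25848/x(-125) = (6*105)/(1/(-85 + 12) + 40*93) - 25848*(95 - 125)/(-569 - 6*(-125)) = 630/(1/(-73) + 3720) - 25848*(-30/(-569 + 750)) = 630/(-1/73 + 3720) - 25848/((-1/30*181)) = 630/(271559/73) - 25848/(-181/30) = 630*(73/271559) - 25848*(-30/181) = 45990/271559 + 775440/181 = 210586035150/49152179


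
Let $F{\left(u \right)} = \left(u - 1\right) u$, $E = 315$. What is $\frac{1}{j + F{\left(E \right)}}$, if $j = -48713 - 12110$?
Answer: $\frac{1}{38087} \approx 2.6256 \cdot 10^{-5}$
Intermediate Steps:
$F{\left(u \right)} = u \left(-1 + u\right)$ ($F{\left(u \right)} = \left(-1 + u\right) u = u \left(-1 + u\right)$)
$j = -60823$ ($j = -48713 - 12110 = -60823$)
$\frac{1}{j + F{\left(E \right)}} = \frac{1}{-60823 + 315 \left(-1 + 315\right)} = \frac{1}{-60823 + 315 \cdot 314} = \frac{1}{-60823 + 98910} = \frac{1}{38087}$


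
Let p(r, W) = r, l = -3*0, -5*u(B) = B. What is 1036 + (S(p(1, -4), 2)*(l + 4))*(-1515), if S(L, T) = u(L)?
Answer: 2248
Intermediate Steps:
u(B) = -B/5
l = 0
S(L, T) = -L/5
1036 + (S(p(1, -4), 2)*(l + 4))*(-1515) = 1036 + ((-1/5*1)*(0 + 4))*(-1515) = 1036 - 1/5*4*(-1515) = 1036 - 4/5*(-1515) = 1036 + 1212 = 2248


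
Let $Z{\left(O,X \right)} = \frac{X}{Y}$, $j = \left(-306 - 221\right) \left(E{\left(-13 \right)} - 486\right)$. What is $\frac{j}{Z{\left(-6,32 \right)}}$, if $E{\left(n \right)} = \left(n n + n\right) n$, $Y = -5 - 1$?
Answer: $- \frac{1987317}{8} \approx -2.4841 \cdot 10^{5}$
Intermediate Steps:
$Y = -6$ ($Y = -5 - 1 = -6$)
$E{\left(n \right)} = n \left(n + n^{2}\right)$ ($E{\left(n \right)} = \left(n^{2} + n\right) n = \left(n + n^{2}\right) n = n \left(n + n^{2}\right)$)
$j = 1324878$ ($j = \left(-306 - 221\right) \left(\left(-13\right)^{2} \left(1 - 13\right) - 486\right) = - 527 \left(169 \left(-12\right) - 486\right) = - 527 \left(-2028 - 486\right) = \left(-527\right) \left(-2514\right) = 1324878$)
$Z{\left(O,X \right)} = - \frac{X}{6}$ ($Z{\left(O,X \right)} = \frac{X}{-6} = X \left(- \frac{1}{6}\right) = - \frac{X}{6}$)
$\frac{j}{Z{\left(-6,32 \right)}} = \frac{1324878}{\left(- \frac{1}{6}\right) 32} = \frac{1324878}{- \frac{16}{3}} = 1324878 \left(- \frac{3}{16}\right) = - \frac{1987317}{8}$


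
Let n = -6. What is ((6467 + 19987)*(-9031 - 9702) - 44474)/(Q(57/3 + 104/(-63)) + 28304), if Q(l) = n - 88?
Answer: -247803628/14105 ≈ -17569.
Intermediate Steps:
Q(l) = -94 (Q(l) = -6 - 88 = -94)
((6467 + 19987)*(-9031 - 9702) - 44474)/(Q(57/3 + 104/(-63)) + 28304) = ((6467 + 19987)*(-9031 - 9702) - 44474)/(-94 + 28304) = (26454*(-18733) - 44474)/28210 = (-495562782 - 44474)*(1/28210) = -495607256*1/28210 = -247803628/14105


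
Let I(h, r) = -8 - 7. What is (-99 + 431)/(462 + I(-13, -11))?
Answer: 332/447 ≈ 0.74273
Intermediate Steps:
I(h, r) = -15
(-99 + 431)/(462 + I(-13, -11)) = (-99 + 431)/(462 - 15) = 332/447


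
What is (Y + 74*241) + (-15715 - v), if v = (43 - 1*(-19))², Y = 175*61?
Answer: 8950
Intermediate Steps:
Y = 10675
v = 3844 (v = (43 + 19)² = 62² = 3844)
(Y + 74*241) + (-15715 - v) = (10675 + 74*241) + (-15715 - 1*3844) = (10675 + 17834) + (-15715 - 3844) = 28509 - 19559 = 8950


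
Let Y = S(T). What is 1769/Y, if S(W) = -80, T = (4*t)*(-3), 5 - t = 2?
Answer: -1769/80 ≈ -22.112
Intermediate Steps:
t = 3 (t = 5 - 1*2 = 5 - 2 = 3)
T = -36 (T = (4*3)*(-3) = 12*(-3) = -36)
Y = -80
1769/Y = 1769/(-80) = 1769*(-1/80) = -1769/80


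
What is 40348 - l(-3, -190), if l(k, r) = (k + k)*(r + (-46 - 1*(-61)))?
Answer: 39298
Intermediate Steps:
l(k, r) = 2*k*(15 + r) (l(k, r) = (2*k)*(r + (-46 + 61)) = (2*k)*(r + 15) = (2*k)*(15 + r) = 2*k*(15 + r))
40348 - l(-3, -190) = 40348 - 2*(-3)*(15 - 190) = 40348 - 2*(-3)*(-175) = 40348 - 1*1050 = 40348 - 1050 = 39298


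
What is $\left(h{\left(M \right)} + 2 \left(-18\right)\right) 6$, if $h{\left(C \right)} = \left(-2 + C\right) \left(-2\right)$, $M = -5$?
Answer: $-132$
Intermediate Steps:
$h{\left(C \right)} = 4 - 2 C$
$\left(h{\left(M \right)} + 2 \left(-18\right)\right) 6 = \left(\left(4 - -10\right) + 2 \left(-18\right)\right) 6 = \left(\left(4 + 10\right) - 36\right) 6 = \left(14 - 36\right) 6 = \left(-22\right) 6 = -132$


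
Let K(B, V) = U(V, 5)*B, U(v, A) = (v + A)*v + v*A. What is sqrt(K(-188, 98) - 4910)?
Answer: I*sqrt(1994702) ≈ 1412.3*I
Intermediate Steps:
U(v, A) = A*v + v*(A + v) (U(v, A) = (A + v)*v + A*v = v*(A + v) + A*v = A*v + v*(A + v))
K(B, V) = B*V*(10 + V) (K(B, V) = (V*(V + 2*5))*B = (V*(V + 10))*B = (V*(10 + V))*B = B*V*(10 + V))
sqrt(K(-188, 98) - 4910) = sqrt(-188*98*(10 + 98) - 4910) = sqrt(-188*98*108 - 4910) = sqrt(-1989792 - 4910) = sqrt(-1994702) = I*sqrt(1994702)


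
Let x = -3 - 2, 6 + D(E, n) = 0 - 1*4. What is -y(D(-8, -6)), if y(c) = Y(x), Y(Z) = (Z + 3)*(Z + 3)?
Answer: -4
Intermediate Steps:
D(E, n) = -10 (D(E, n) = -6 + (0 - 1*4) = -6 + (0 - 4) = -6 - 4 = -10)
x = -5
Y(Z) = (3 + Z)**2 (Y(Z) = (3 + Z)*(3 + Z) = (3 + Z)**2)
y(c) = 4 (y(c) = (3 - 5)**2 = (-2)**2 = 4)
-y(D(-8, -6)) = -1*4 = -4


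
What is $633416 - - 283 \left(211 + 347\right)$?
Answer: $791330$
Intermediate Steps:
$633416 - - 283 \left(211 + 347\right) = 633416 - - 283 \cdot 558 = 633416 - \left(-1\right) 157914 = 633416 - -157914 = 633416 + 157914 = 791330$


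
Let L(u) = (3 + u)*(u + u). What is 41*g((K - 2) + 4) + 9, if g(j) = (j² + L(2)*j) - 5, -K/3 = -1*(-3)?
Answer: -3927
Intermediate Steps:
K = -9 (K = -(-3)*(-3) = -3*3 = -9)
L(u) = 2*u*(3 + u) (L(u) = (3 + u)*(2*u) = 2*u*(3 + u))
g(j) = -5 + j² + 20*j (g(j) = (j² + (2*2*(3 + 2))*j) - 5 = (j² + (2*2*5)*j) - 5 = (j² + 20*j) - 5 = -5 + j² + 20*j)
41*g((K - 2) + 4) + 9 = 41*(-5 + ((-9 - 2) + 4)² + 20*((-9 - 2) + 4)) + 9 = 41*(-5 + (-11 + 4)² + 20*(-11 + 4)) + 9 = 41*(-5 + (-7)² + 20*(-7)) + 9 = 41*(-5 + 49 - 140) + 9 = 41*(-96) + 9 = -3936 + 9 = -3927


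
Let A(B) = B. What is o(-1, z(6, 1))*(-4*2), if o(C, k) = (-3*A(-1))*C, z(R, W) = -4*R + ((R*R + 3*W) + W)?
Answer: 24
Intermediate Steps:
z(R, W) = R² - 4*R + 4*W (z(R, W) = -4*R + ((R² + 3*W) + W) = -4*R + (R² + 4*W) = R² - 4*R + 4*W)
o(C, k) = 3*C (o(C, k) = (-3*(-1))*C = 3*C)
o(-1, z(6, 1))*(-4*2) = (3*(-1))*(-4*2) = -3*(-8) = 24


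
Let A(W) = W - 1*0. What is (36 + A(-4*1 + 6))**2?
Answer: 1444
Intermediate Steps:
A(W) = W (A(W) = W + 0 = W)
(36 + A(-4*1 + 6))**2 = (36 + (-4*1 + 6))**2 = (36 + (-4 + 6))**2 = (36 + 2)**2 = 38**2 = 1444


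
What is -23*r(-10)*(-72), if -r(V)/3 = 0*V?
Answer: 0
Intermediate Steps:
r(V) = 0 (r(V) = -0*V = -3*0 = 0)
-23*r(-10)*(-72) = -23*0*(-72) = 0*(-72) = 0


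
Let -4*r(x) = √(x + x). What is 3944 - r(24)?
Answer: 3944 + √3 ≈ 3945.7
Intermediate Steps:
r(x) = -√2*√x/4 (r(x) = -√(x + x)/4 = -√2*√x/4)
3944 - r(24) = 3944 - (-1)*√2*√24/4 = 3944 - (-1)*√2*2*√6/4 = 3944 - (-1)*√3 = 3944 + √3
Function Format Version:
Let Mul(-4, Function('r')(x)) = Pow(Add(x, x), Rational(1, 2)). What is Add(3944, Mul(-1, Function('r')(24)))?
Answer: Add(3944, Pow(3, Rational(1, 2))) ≈ 3945.7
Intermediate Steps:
Function('r')(x) = Mul(Rational(-1, 4), Pow(2, Rational(1, 2)), Pow(x, Rational(1, 2))) (Function('r')(x) = Mul(Rational(-1, 4), Pow(Add(x, x), Rational(1, 2))) = Mul(Rational(-1, 4), Pow(Mul(2, x), Rational(1, 2))) = Mul(Rational(-1, 4), Mul(Pow(2, Rational(1, 2)), Pow(x, Rational(1, 2)))) = Mul(Rational(-1, 4), Pow(2, Rational(1, 2)), Pow(x, Rational(1, 2))))
Add(3944, Mul(-1, Function('r')(24))) = Add(3944, Mul(-1, Mul(Rational(-1, 4), Pow(2, Rational(1, 2)), Pow(24, Rational(1, 2))))) = Add(3944, Mul(-1, Mul(Rational(-1, 4), Pow(2, Rational(1, 2)), Mul(2, Pow(6, Rational(1, 2)))))) = Add(3944, Mul(-1, Mul(-1, Pow(3, Rational(1, 2))))) = Add(3944, Pow(3, Rational(1, 2)))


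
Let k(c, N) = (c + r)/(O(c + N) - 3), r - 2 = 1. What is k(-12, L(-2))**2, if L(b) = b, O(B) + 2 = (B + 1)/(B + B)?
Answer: 63504/16129 ≈ 3.9373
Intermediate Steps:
r = 3 (r = 2 + 1 = 3)
O(B) = -2 + (1 + B)/(2*B) (O(B) = -2 + (B + 1)/(B + B) = -2 + (1 + B)/((2*B)) = -2 + (1 + B)*(1/(2*B)) = -2 + (1 + B)/(2*B))
k(c, N) = (3 + c)/(-3 + (1 - 3*N - 3*c)/(2*(N + c))) (k(c, N) = (c + 3)/((1 - 3*(c + N))/(2*(c + N)) - 3) = (3 + c)/((1 - 3*(N + c))/(2*(N + c)) - 3) = (3 + c)/((1 + (-3*N - 3*c))/(2*(N + c)) - 3) = (3 + c)/((1 - 3*N - 3*c)/(2*(N + c)) - 3) = (3 + c)/(-3 + (1 - 3*N - 3*c)/(2*(N + c))))
k(-12, L(-2))**2 = (-2*(3 - 12)*(-2 - 12)/(-1 + 9*(-2) + 9*(-12)))**2 = (-2*(-9)*(-14)/(-1 - 18 - 108))**2 = (-2*(-9)*(-14)/(-127))**2 = (-2*(-1/127)*(-9)*(-14))**2 = (252/127)**2 = 63504/16129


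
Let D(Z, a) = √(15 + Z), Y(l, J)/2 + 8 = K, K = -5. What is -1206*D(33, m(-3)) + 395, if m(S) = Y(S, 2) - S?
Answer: 395 - 4824*√3 ≈ -7960.4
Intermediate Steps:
Y(l, J) = -26 (Y(l, J) = -16 + 2*(-5) = -16 - 10 = -26)
m(S) = -26 - S
-1206*D(33, m(-3)) + 395 = -1206*√(15 + 33) + 395 = -4824*√3 + 395 = 395 - 4824*√3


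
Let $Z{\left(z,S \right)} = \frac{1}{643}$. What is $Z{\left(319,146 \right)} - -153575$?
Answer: $\frac{98748726}{643} \approx 1.5358 \cdot 10^{5}$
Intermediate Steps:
$Z{\left(z,S \right)} = \frac{1}{643}$
$Z{\left(319,146 \right)} - -153575 = \frac{1}{643} - -153575 = \frac{1}{643} + 153575 = \frac{98748726}{643}$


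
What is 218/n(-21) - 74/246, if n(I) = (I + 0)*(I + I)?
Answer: -970/18081 ≈ -0.053647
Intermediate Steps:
n(I) = 2*I**2 (n(I) = I*(2*I) = 2*I**2)
218/n(-21) - 74/246 = 218/((2*(-21)**2)) - 74/246 = 218/((2*441)) - 74*1/246 = 218/882 - 37/123 = 218*(1/882) - 37/123 = 109/441 - 37/123 = -970/18081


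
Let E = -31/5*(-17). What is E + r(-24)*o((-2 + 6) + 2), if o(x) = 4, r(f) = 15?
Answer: 827/5 ≈ 165.40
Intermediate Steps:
E = 527/5 (E = -31*⅕*(-17) = -31/5*(-17) = 527/5 ≈ 105.40)
E + r(-24)*o((-2 + 6) + 2) = 527/5 + 15*4 = 527/5 + 60 = 827/5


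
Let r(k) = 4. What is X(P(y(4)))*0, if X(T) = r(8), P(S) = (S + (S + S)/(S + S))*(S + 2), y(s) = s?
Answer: 0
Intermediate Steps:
P(S) = (1 + S)*(2 + S) (P(S) = (S + (2*S)/((2*S)))*(2 + S) = (S + (2*S)*(1/(2*S)))*(2 + S) = (S + 1)*(2 + S) = (1 + S)*(2 + S))
X(T) = 4
X(P(y(4)))*0 = 4*0 = 0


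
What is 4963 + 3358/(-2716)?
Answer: 6738075/1358 ≈ 4961.8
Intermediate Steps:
4963 + 3358/(-2716) = 4963 + 3358*(-1/2716) = 4963 - 1679/1358 = 6738075/1358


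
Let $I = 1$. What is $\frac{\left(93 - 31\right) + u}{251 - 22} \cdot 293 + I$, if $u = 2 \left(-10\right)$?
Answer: $\frac{12535}{229} \approx 54.738$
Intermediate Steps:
$u = -20$
$\frac{\left(93 - 31\right) + u}{251 - 22} \cdot 293 + I = \frac{\left(93 - 31\right) - 20}{251 - 22} \cdot 293 + 1 = \frac{62 - 20}{229} \cdot 293 + 1 = 42 \cdot \frac{1}{229} \cdot 293 + 1 = \frac{42}{229} \cdot 293 + 1 = \frac{12306}{229} + 1 = \frac{12535}{229}$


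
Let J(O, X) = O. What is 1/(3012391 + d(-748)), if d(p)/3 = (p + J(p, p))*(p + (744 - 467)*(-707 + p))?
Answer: 1/1815190495 ≈ 5.5091e-10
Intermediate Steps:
d(p) = 6*p*(-195839 + 278*p) (d(p) = 3*((p + p)*(p + (744 - 467)*(-707 + p))) = 3*((2*p)*(p + 277*(-707 + p))) = 3*((2*p)*(p + (-195839 + 277*p))) = 3*((2*p)*(-195839 + 278*p)) = 3*(2*p*(-195839 + 278*p)) = 6*p*(-195839 + 278*p))
1/(3012391 + d(-748)) = 1/(3012391 + 6*(-748)*(-195839 + 278*(-748))) = 1/(3012391 + 6*(-748)*(-195839 - 207944)) = 1/(3012391 + 6*(-748)*(-403783)) = 1/(3012391 + 1812178104) = 1/1815190495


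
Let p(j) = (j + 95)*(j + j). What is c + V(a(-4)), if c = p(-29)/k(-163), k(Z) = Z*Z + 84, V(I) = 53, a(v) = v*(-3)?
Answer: 128071/2423 ≈ 52.856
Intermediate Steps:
a(v) = -3*v
k(Z) = 84 + Z**2 (k(Z) = Z**2 + 84 = 84 + Z**2)
p(j) = 2*j*(95 + j) (p(j) = (95 + j)*(2*j) = 2*j*(95 + j))
c = -348/2423 (c = (2*(-29)*(95 - 29))/(84 + (-163)**2) = (2*(-29)*66)/(84 + 26569) = -3828/26653 = -3828*1/26653 = -348/2423 ≈ -0.14362)
c + V(a(-4)) = -348/2423 + 53 = 128071/2423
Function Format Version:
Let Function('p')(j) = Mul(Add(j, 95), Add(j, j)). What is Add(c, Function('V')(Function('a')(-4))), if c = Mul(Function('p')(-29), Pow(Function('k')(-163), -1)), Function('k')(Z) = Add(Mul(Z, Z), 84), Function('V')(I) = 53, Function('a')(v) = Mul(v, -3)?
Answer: Rational(128071, 2423) ≈ 52.856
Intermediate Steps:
Function('a')(v) = Mul(-3, v)
Function('k')(Z) = Add(84, Pow(Z, 2)) (Function('k')(Z) = Add(Pow(Z, 2), 84) = Add(84, Pow(Z, 2)))
Function('p')(j) = Mul(2, j, Add(95, j)) (Function('p')(j) = Mul(Add(95, j), Mul(2, j)) = Mul(2, j, Add(95, j)))
c = Rational(-348, 2423) (c = Mul(Mul(2, -29, Add(95, -29)), Pow(Add(84, Pow(-163, 2)), -1)) = Mul(Mul(2, -29, 66), Pow(Add(84, 26569), -1)) = Mul(-3828, Pow(26653, -1)) = Mul(-3828, Rational(1, 26653)) = Rational(-348, 2423) ≈ -0.14362)
Add(c, Function('V')(Function('a')(-4))) = Add(Rational(-348, 2423), 53) = Rational(128071, 2423)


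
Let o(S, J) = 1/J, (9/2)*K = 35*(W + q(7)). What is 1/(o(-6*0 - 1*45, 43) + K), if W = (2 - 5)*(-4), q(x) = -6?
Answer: 129/6023 ≈ 0.021418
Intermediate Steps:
W = 12 (W = -3*(-4) = 12)
K = 140/3 (K = 2*(35*(12 - 6))/9 = 2*(35*6)/9 = (2/9)*210 = 140/3 ≈ 46.667)
1/(o(-6*0 - 1*45, 43) + K) = 1/(1/43 + 140/3) = 1/(6023/129) = 129/6023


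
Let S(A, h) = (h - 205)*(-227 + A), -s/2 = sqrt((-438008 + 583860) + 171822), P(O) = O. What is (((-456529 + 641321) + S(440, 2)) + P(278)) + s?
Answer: 141831 - 2*sqrt(317674) ≈ 1.4070e+5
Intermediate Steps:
s = -2*sqrt(317674) (s = -2*sqrt((-438008 + 583860) + 171822) = -2*sqrt(145852 + 171822) = -2*sqrt(317674) ≈ -1127.3)
S(A, h) = (-227 + A)*(-205 + h) (S(A, h) = (-205 + h)*(-227 + A) = (-227 + A)*(-205 + h))
(((-456529 + 641321) + S(440, 2)) + P(278)) + s = (((-456529 + 641321) + (46535 - 227*2 - 205*440 + 440*2)) + 278) - 2*sqrt(317674) = ((184792 + (46535 - 454 - 90200 + 880)) + 278) - 2*sqrt(317674) = ((184792 - 43239) + 278) - 2*sqrt(317674) = (141553 + 278) - 2*sqrt(317674) = 141831 - 2*sqrt(317674)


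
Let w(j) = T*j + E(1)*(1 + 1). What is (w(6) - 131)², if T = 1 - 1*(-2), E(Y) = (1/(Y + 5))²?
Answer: 4133089/324 ≈ 12756.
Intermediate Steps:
E(Y) = (5 + Y)⁻² (E(Y) = (1/(5 + Y))² = (5 + Y)⁻²)
T = 3 (T = 1 + 2 = 3)
w(j) = 1/18 + 3*j (w(j) = 3*j + (1 + 1)/(5 + 1)² = 3*j + 2/6² = 3*j + (1/36)*2 = 3*j + 1/18 = 1/18 + 3*j)
(w(6) - 131)² = ((1/18 + 3*6) - 131)² = ((1/18 + 18) - 131)² = (325/18 - 131)² = (-2033/18)² = 4133089/324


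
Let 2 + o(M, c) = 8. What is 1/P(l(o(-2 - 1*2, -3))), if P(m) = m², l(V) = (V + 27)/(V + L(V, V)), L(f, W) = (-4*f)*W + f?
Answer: 16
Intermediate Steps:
o(M, c) = 6 (o(M, c) = -2 + 8 = 6)
L(f, W) = f - 4*W*f (L(f, W) = -4*W*f + f = f - 4*W*f)
l(V) = (27 + V)/(V + V*(1 - 4*V)) (l(V) = (V + 27)/(V + V*(1 - 4*V)) = (27 + V)/(V + V*(1 - 4*V)))
1/P(l(o(-2 - 1*2, -3))) = 1/(((½)*(-27 - 1*6)/(6*(-1 + 2*6)))²) = 1/(((½)*(⅙)*(-27 - 6)/(-1 + 12))²) = 1/(((½)*(⅙)*(-33)/11)²) = 1/(((½)*(⅙)*(1/11)*(-33))²) = 1/((-¼)²) = 1/(1/16) = 16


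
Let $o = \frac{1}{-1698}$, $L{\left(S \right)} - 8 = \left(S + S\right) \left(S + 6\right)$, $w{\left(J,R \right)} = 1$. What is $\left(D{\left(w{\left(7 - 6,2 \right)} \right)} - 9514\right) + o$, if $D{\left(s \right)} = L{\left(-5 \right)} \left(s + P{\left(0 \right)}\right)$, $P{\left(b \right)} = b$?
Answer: $- \frac{16158169}{1698} \approx -9516.0$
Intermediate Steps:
$L{\left(S \right)} = 8 + 2 S \left(6 + S\right)$ ($L{\left(S \right)} = 8 + \left(S + S\right) \left(S + 6\right) = 8 + 2 S \left(6 + S\right)$)
$o = - \frac{1}{1698} \approx -0.00058893$
$D{\left(s \right)} = - 2 s$ ($D{\left(s \right)} = \left(8 + 2 \left(-5\right)^{2} + 12 \left(-5\right)\right) \left(s + 0\right) = \left(8 + 2 \cdot 25 - 60\right) s = \left(8 + 50 - 60\right) s = - 2 s$)
$\left(D{\left(w{\left(7 - 6,2 \right)} \right)} - 9514\right) + o = \left(\left(-2\right) 1 - 9514\right) - \frac{1}{1698} = \left(-2 - 9514\right) - \frac{1}{1698} = -9516 - \frac{1}{1698} = - \frac{16158169}{1698}$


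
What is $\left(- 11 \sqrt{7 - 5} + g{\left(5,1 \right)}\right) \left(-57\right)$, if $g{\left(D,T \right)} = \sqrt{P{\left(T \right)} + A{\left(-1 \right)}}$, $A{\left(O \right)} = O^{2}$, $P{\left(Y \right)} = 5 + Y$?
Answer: $- 57 \sqrt{7} + 627 \sqrt{2} \approx 735.9$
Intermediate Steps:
$g{\left(D,T \right)} = \sqrt{6 + T}$ ($g{\left(D,T \right)} = \sqrt{\left(5 + T\right) + \left(-1\right)^{2}} = \sqrt{\left(5 + T\right) + 1} = \sqrt{6 + T}$)
$\left(- 11 \sqrt{7 - 5} + g{\left(5,1 \right)}\right) \left(-57\right) = \left(- 11 \sqrt{7 - 5} + \sqrt{6 + 1}\right) \left(-57\right) = \left(- 11 \sqrt{2} + \sqrt{7}\right) \left(-57\right) = \left(\sqrt{7} - 11 \sqrt{2}\right) \left(-57\right) = - 57 \sqrt{7} + 627 \sqrt{2}$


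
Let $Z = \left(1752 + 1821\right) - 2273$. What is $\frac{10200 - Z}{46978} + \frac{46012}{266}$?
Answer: $\frac{540979784}{3124037} \approx 173.17$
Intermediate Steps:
$Z = 1300$ ($Z = 3573 - 2273 = 1300$)
$\frac{10200 - Z}{46978} + \frac{46012}{266} = \frac{10200 - 1300}{46978} + \frac{46012}{266} = \left(10200 - 1300\right) \frac{1}{46978} + 46012 \cdot \frac{1}{266} = 8900 \cdot \frac{1}{46978} + \frac{23006}{133} = \frac{4450}{23489} + \frac{23006}{133} = \frac{540979784}{3124037}$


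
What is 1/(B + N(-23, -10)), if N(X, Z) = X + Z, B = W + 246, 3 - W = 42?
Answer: 1/174 ≈ 0.0057471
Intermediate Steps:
W = -39 (W = 3 - 1*42 = 3 - 42 = -39)
B = 207 (B = -39 + 246 = 207)
1/(B + N(-23, -10)) = 1/(207 + (-23 - 10)) = 1/(207 - 33) = 1/174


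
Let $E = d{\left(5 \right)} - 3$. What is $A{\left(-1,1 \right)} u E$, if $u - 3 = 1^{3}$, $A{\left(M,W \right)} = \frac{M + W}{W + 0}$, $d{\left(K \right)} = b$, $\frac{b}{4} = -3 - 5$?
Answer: $0$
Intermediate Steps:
$b = -32$ ($b = 4 \left(-3 - 5\right) = 4 \left(-8\right) = -32$)
$d{\left(K \right)} = -32$
$A{\left(M,W \right)} = \frac{M + W}{W}$
$u = 4$ ($u = 3 + 1^{3} = 3 + 1 = 4$)
$E = -35$ ($E = -32 - 3 = -35$)
$A{\left(-1,1 \right)} u E = \frac{-1 + 1}{1} \cdot 4 \left(-35\right) = 1 \cdot 0 \cdot 4 \left(-35\right) = 0 \cdot 4 \left(-35\right) = 0 \left(-35\right) = 0$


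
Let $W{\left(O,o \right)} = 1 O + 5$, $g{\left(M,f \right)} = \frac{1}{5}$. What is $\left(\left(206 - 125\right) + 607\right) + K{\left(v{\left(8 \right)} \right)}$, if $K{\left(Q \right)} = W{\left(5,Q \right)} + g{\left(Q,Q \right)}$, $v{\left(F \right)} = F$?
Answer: $\frac{3491}{5} \approx 698.2$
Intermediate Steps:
$g{\left(M,f \right)} = \frac{1}{5}$
$W{\left(O,o \right)} = 5 + O$ ($W{\left(O,o \right)} = O + 5 = 5 + O$)
$K{\left(Q \right)} = \frac{51}{5}$ ($K{\left(Q \right)} = \left(5 + 5\right) + \frac{1}{5} = 10 + \frac{1}{5} = \frac{51}{5}$)
$\left(\left(206 - 125\right) + 607\right) + K{\left(v{\left(8 \right)} \right)} = \left(\left(206 - 125\right) + 607\right) + \frac{51}{5} = \left(81 + 607\right) + \frac{51}{5} = 688 + \frac{51}{5} = \frac{3491}{5}$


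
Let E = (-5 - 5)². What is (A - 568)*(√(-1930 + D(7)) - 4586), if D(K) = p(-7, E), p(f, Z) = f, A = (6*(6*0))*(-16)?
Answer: 2604848 - 568*I*√1937 ≈ 2.6048e+6 - 24998.0*I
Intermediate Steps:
A = 0 (A = (6*0)*(-16) = 0*(-16) = 0)
E = 100 (E = (-10)² = 100)
D(K) = -7
(A - 568)*(√(-1930 + D(7)) - 4586) = (0 - 568)*(√(-1930 - 7) - 4586) = -568*(√(-1937) - 4586) = -568*(I*√1937 - 4586) = -568*(-4586 + I*√1937) = 2604848 - 568*I*√1937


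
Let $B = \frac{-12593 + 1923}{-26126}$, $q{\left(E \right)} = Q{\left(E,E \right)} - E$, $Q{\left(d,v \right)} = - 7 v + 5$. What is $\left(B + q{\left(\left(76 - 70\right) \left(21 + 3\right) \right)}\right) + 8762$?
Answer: $\frac{99480080}{13063} \approx 7615.4$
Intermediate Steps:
$Q{\left(d,v \right)} = 5 - 7 v$
$q{\left(E \right)} = 5 - 8 E$ ($q{\left(E \right)} = \left(5 - 7 E\right) - E = 5 - 8 E$)
$B = \frac{5335}{13063}$ ($B = \left(-10670\right) \left(- \frac{1}{26126}\right) = \frac{5335}{13063} \approx 0.40841$)
$\left(B + q{\left(\left(76 - 70\right) \left(21 + 3\right) \right)}\right) + 8762 = \left(\frac{5335}{13063} + \left(5 - 8 \left(76 - 70\right) \left(21 + 3\right)\right)\right) + 8762 = \left(\frac{5335}{13063} + \left(5 - 8 \cdot 6 \cdot 24\right)\right) + 8762 = \left(\frac{5335}{13063} + \left(5 - 1152\right)\right) + 8762 = \left(\frac{5335}{13063} - 1147\right) + 8762 = - \frac{14977926}{13063} + 8762 = \frac{99480080}{13063}$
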